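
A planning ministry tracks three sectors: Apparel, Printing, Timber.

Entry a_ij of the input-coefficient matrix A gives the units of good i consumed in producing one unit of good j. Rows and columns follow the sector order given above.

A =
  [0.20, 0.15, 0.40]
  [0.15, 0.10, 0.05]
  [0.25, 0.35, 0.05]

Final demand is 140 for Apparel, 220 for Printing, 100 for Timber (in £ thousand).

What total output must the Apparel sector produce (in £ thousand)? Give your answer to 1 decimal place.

x_1 = 403.5

I − A =
  [   0.80    -0.15    -0.40]
  [  -0.15     0.90    -0.05]
  [  -0.25    -0.35     0.95]
Cofactors of I−A, C_ij = (−1)^(i+j)·(minor ij) (rows/columns in the sector order above):
  C_11 = (0.90)(0.95) − (-0.05)(-0.35) = 0.8375
  C_12 = −[(-0.15)(0.95) − (-0.05)(-0.25)] = 0.1550
  C_13 = (-0.15)(-0.35) − (0.90)(-0.25) = 0.2775
  C_21 = −[(-0.15)(0.95) − (-0.40)(-0.35)] = 0.2825
  C_22 = (0.80)(0.95) − (-0.40)(-0.25) = 0.6600
  C_23 = −[(0.80)(-0.35) − (-0.15)(-0.25)] = 0.3175
  C_31 = (-0.15)(-0.05) − (-0.40)(0.90) = 0.3675
  C_32 = −[(0.80)(-0.05) − (-0.40)(-0.15)] = 0.1000
  C_33 = (0.80)(0.90) − (-0.15)(-0.15) = 0.6975
det(I−A) = Σ_j (I−A)_1j·C_1j = (0.80)(0.8375) + (-0.15)(0.1550) + (-0.40)(0.2775) = 0.53575
adj(I−A) = Cᵀ =
  [ 0.8375   0.2825   0.3675]
  [ 0.1550   0.6600   0.1000]
  [ 0.2775   0.3175   0.6975]
(I − A)⁻¹ = adj(I−A) / det(I−A) ≈
  [   1.5632     0.5273     0.6860]
  [   0.2893     1.2319     0.1867]
  [   0.5180     0.5926     1.3019]
x = (I − A)⁻¹ d = adj(I−A)·d / det(I−A), with det(I−A) = 0.53575:
  x_1 = (0.8375·140 + 0.2825·220 + 0.3675·100) / 0.53575 = 216.15 / 0.53575 ≈ 403.5
  x_2 = (0.1550·140 + 0.6600·220 + 0.1000·100) / 0.53575 = 176.90 / 0.53575 ≈ 330.2
  x_3 = (0.2775·140 + 0.3175·220 + 0.6975·100) / 0.53575 = 178.45 / 0.53575 ≈ 333.1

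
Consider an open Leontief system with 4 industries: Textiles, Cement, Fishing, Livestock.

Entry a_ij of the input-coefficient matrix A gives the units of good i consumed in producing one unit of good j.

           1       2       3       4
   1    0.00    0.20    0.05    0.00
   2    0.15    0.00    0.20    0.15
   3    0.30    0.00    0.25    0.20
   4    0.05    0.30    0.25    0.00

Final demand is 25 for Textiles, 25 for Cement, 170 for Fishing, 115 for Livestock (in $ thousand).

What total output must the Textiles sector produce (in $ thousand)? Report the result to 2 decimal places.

I − A =
  [   1.00    -0.20    -0.05     0.00]
  [  -0.15     1.00    -0.20    -0.15]
  [  -0.30     0.00     0.75    -0.20]
  [  -0.05    -0.30    -0.25     1.00]
Compute the cofactors C_ij = (−1)^(i+j)·(3×3 minor ij) of I−A; the adjugate is their transpose:
adj(I−A) = Cᵀ =
  [ 0.654250   0.143000   0.095250   0.040500]
  [ 0.183875   0.684500   0.245375   0.151750]
  [ 0.305500   0.122000   0.923500   0.203000]
  [ 0.164250   0.243000   0.309250   0.700500]
det(I−A) = Σ_j (I−A)_1j·C_1j = (1.00)(0.654250) + (-0.20)(0.183875) + (-0.05)(0.305500) + (0.00)(0.164250) = 0.6022
(I − A)⁻¹ = adj(I−A) / det(I−A) ≈
  [   1.0864     0.2375     0.1582     0.0673]
  [   0.3053     1.1367     0.4075     0.2520]
  [   0.5073     0.2026     1.5335     0.3371]
  [   0.2727     0.4035     0.5135     1.1632]
x = (I − A)⁻¹ d = adj(I−A)·d / det(I−A), with det(I−A) = 0.6022:
  x_1 = (0.654250·25 + 0.143000·25 + 0.095250·170 + 0.040500·115) / 0.6022 = 40.78125 / 0.6022 ≈ 67.72
  x_2 = (0.183875·25 + 0.684500·25 + 0.245375·170 + 0.151750·115) / 0.6022 = 80.874375 / 0.6022 ≈ 134.30
  x_3 = (0.305500·25 + 0.122000·25 + 0.923500·170 + 0.203000·115) / 0.6022 = 191.0275 / 0.6022 ≈ 317.22
  x_4 = (0.164250·25 + 0.243000·25 + 0.309250·170 + 0.700500·115) / 0.6022 = 143.31125 / 0.6022 ≈ 237.98

x_1 = 67.72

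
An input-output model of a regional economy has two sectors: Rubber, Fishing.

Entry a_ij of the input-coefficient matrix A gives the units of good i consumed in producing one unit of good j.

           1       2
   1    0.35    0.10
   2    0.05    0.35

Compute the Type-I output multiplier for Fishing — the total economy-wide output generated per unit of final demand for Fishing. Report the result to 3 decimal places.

m_2 = 1.796

I − A =
  [   0.65    -0.10]
  [  -0.05     0.65]
det(I−A) = (0.65)(0.65) − (-0.10)(-0.05) = 0.4175
adj(I−A) = [[0.65, 0.10], [0.05, 0.65]]
(I − A)⁻¹ = adj(I−A) / det(I−A) ≈
  [   1.5569     0.2395]
  [   0.1198     1.5569]
The output multiplier for sector j is the column-j sum of the Leontief inverse (I − A)⁻¹ = adj(I−A) / det(I−A).
Column 2 of adj(I−A): (0.10, 0.65); det(I−A) = 0.4175.
m_2 = (0.10 + 0.65) / 0.4175 = 0.75 / 0.4175 ≈ 1.796.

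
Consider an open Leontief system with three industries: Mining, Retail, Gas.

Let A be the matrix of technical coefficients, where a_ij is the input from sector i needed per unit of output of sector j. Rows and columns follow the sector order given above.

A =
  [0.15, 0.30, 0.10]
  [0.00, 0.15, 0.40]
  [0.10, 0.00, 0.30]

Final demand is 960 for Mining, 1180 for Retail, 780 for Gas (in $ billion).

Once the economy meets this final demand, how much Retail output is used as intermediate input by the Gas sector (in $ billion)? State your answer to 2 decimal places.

I − A =
  [   0.85    -0.30    -0.10]
  [   0.00     0.85    -0.40]
  [  -0.10     0.00     0.70]
Cofactors of I−A, C_ij = (−1)^(i+j)·(minor ij) (rows/columns in the sector order above):
  C_11 = (0.85)(0.70) − (-0.40)(0.00) = 0.5950
  C_12 = −[(0.00)(0.70) − (-0.40)(-0.10)] = 0.0400
  C_13 = (0.00)(0.00) − (0.85)(-0.10) = 0.0850
  C_21 = −[(-0.30)(0.70) − (-0.10)(0.00)] = 0.2100
  C_22 = (0.85)(0.70) − (-0.10)(-0.10) = 0.5850
  C_23 = −[(0.85)(0.00) − (-0.30)(-0.10)] = 0.0300
  C_31 = (-0.30)(-0.40) − (-0.10)(0.85) = 0.2050
  C_32 = −[(0.85)(-0.40) − (-0.10)(0.00)] = 0.3400
  C_33 = (0.85)(0.85) − (-0.30)(0.00) = 0.7225
det(I−A) = Σ_j (I−A)_1j·C_1j = (0.85)(0.5950) + (-0.30)(0.0400) + (-0.10)(0.0850) = 0.48525
adj(I−A) = Cᵀ =
  [ 0.5950   0.2100   0.2050]
  [ 0.0400   0.5850   0.3400]
  [ 0.0850   0.0300   0.7225]
(I − A)⁻¹ = adj(I−A) / det(I−A) ≈
  [   1.2262     0.4328     0.4225]
  [   0.0824     1.2056     0.7007]
  [   0.1752     0.0618     1.4889]
First solve x = (I − A)⁻¹ d = adj(I−A)·d / det(I−A); in particular x_3 = (0.0850·960 + 0.0300·1180 + 0.7225·780) / 0.48525 = 680.55 / 0.48525 ≈ 1402.4730.
Intermediate flow from 2 to 3: z_23 = a_23 · x_3 = 0.40 × 680.55 / 0.48525 = 272.22 / 0.48525 ≈ 560.99.

z_23 = 560.99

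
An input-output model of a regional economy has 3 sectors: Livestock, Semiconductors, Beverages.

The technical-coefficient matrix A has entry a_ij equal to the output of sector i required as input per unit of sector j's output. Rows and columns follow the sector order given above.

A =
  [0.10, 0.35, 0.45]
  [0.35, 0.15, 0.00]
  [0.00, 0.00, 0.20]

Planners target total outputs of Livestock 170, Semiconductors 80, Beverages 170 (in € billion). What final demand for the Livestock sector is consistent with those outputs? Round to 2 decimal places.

d_1 = 48.50

I − A =
  [   0.90    -0.35    -0.45]
  [  -0.35     0.85     0.00]
  [   0.00     0.00     0.80]
d = (I − A) x:
  d_1 = (+0.90)·170 + (-0.35)·80 + (-0.45)·170 = 48.50
  d_2 = (-0.35)·170 + (+0.85)·80 + (+0.00)·170 = 8.50
  d_3 = (+0.00)·170 + (+0.00)·80 + (+0.80)·170 = 136.00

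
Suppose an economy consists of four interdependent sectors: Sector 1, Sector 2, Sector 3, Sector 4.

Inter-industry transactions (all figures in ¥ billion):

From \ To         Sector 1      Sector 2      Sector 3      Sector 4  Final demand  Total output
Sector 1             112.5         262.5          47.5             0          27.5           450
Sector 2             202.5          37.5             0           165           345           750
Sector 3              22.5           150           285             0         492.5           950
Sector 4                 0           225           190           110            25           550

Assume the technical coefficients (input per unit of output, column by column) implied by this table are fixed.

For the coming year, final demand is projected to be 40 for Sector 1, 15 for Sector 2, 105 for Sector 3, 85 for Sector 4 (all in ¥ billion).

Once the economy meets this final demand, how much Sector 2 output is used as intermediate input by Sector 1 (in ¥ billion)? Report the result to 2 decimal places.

z_21 = 60.85

Technical coefficients a_ij = z_ij / X_j:
  a_11 = 112.5/450 = 0.25, a_21 = 202.5/450 = 0.45, a_31 = 22.5/450 = 0.05, a_41 = 0/450 = 0.00
  a_12 = 262.5/750 = 0.35, a_22 = 37.5/750 = 0.05, a_32 = 150/750 = 0.20, a_42 = 225/750 = 0.30
  a_13 = 47.5/950 = 0.05, a_23 = 0/950 = 0.00, a_33 = 285/950 = 0.30, a_43 = 190/950 = 0.20
  a_14 = 0/550 = 0.00, a_24 = 165/550 = 0.30, a_34 = 0/550 = 0.00, a_44 = 110/550 = 0.20
I − A =
  [   0.75    -0.35    -0.05     0.00]
  [  -0.45     0.95     0.00    -0.30]
  [  -0.05    -0.20     0.70     0.00]
  [   0.00    -0.30    -0.20     0.80]
Compute the cofactors C_ij = (−1)^(i+j)·(3×3 minor ij) of I−A; the adjugate is their transpose:
adj(I−A) = Cᵀ =
  [ 0.457000   0.204000   0.054500   0.076500]
  [ 0.255000   0.418000   0.063000   0.156750]
  [ 0.105500   0.134000   0.376500   0.050250]
  [ 0.122000   0.190250   0.117750   0.381625]
det(I−A) = Σ_j (I−A)_1j·C_1j = (0.75)(0.457000) + (-0.35)(0.255000) + (-0.05)(0.105500) + (0.00)(0.122000) = 0.248225
(I − A)⁻¹ = adj(I−A) / det(I−A) ≈
  [   1.8411     0.8218     0.2196     0.3082]
  [   1.0273     1.6840     0.2538     0.6315]
  [   0.4250     0.5398     1.5168     0.2024]
  [   0.4915     0.7664     0.4744     1.5374]
First solve x = (I − A)⁻¹ d = adj(I−A)·d / det(I−A); in particular x_1 = (0.457000·40 + 0.204000·15 + 0.054500·105 + 0.076500·85) / 0.248225 = 33.565 / 0.248225 ≈ 135.2201.
Intermediate flow from 2 to 1: z_21 = a_21 · x_1 = 0.45 × 33.565 / 0.248225 = 15.10425 / 0.248225 ≈ 60.85.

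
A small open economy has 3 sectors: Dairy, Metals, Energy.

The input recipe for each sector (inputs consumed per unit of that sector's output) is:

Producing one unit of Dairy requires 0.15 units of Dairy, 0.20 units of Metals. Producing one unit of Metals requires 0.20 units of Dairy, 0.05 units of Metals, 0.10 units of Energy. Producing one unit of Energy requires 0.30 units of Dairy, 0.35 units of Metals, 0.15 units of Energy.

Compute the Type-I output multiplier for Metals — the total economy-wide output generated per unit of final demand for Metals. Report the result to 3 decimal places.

m_M = 1.634

I − A =
  [   0.85    -0.20    -0.30]
  [  -0.20     0.95    -0.35]
  [   0.00    -0.10     0.85]
Cofactors of I−A, C_ij = (−1)^(i+j)·(minor ij) (rows/columns in the sector order above):
  C_11 = (0.95)(0.85) − (-0.35)(-0.10) = 0.7725
  C_12 = −[(-0.20)(0.85) − (-0.35)(0.00)] = 0.1700
  C_13 = (-0.20)(-0.10) − (0.95)(0.00) = 0.0200
  C_21 = −[(-0.20)(0.85) − (-0.30)(-0.10)] = 0.2000
  C_22 = (0.85)(0.85) − (-0.30)(0.00) = 0.7225
  C_23 = −[(0.85)(-0.10) − (-0.20)(0.00)] = 0.0850
  C_31 = (-0.20)(-0.35) − (-0.30)(0.95) = 0.3550
  C_32 = −[(0.85)(-0.35) − (-0.30)(-0.20)] = 0.3575
  C_33 = (0.85)(0.95) − (-0.20)(-0.20) = 0.7675
det(I−A) = Σ_j (I−A)_1j·C_1j = (0.85)(0.7725) + (-0.20)(0.1700) + (-0.30)(0.0200) = 0.616625
adj(I−A) = Cᵀ =
  [ 0.7725   0.2000   0.3550]
  [ 0.1700   0.7225   0.3575]
  [ 0.0200   0.0850   0.7675]
(I − A)⁻¹ = adj(I−A) / det(I−A) ≈
  [   1.2528     0.3243     0.5757]
  [   0.2757     1.1717     0.5798]
  [   0.0324     0.1378     1.2447]
The output multiplier for sector j is the column-j sum of the Leontief inverse (I − A)⁻¹ = adj(I−A) / det(I−A).
Column M of adj(I−A): (0.2000, 0.7225, 0.0850); det(I−A) = 0.616625.
m_M = (0.2000 + 0.7225 + 0.0850) / 0.616625 = 1.0075 / 0.616625 ≈ 1.634.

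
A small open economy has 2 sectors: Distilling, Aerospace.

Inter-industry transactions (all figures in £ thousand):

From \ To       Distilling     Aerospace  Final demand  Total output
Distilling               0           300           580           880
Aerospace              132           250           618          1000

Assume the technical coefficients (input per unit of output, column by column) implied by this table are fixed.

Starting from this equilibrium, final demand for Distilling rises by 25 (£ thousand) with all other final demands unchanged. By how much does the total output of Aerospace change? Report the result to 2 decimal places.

Technical coefficients a_ij = z_ij / X_j:
  a_11 = 0/880 = 0.00, a_21 = 132/880 = 0.15
  a_12 = 300/1000 = 0.30, a_22 = 250/1000 = 0.25
I − A =
  [   1.00    -0.30]
  [  -0.15     0.75]
det(I−A) = (1.00)(0.75) − (-0.30)(-0.15) = 0.7050
adj(I−A) = [[0.75, 0.30], [0.15, 1.00]]
(I − A)⁻¹ = adj(I−A) / det(I−A) ≈
  [   1.0638     0.4255]
  [   0.2128     1.4184]
Δx = (I − A)⁻¹ Δd with Δd having +25 in the Distilling component and 0 elsewhere.
So Δx_2 = L_21 · (+25), where L_21 = adj(I−A)_21 / det(I−A) = 0.15 / 0.7050.
Δx_2 = 0.15 × (+25) / 0.7050 = 3.75 / 0.7050 ≈ 5.32.

Δx_2 = 5.32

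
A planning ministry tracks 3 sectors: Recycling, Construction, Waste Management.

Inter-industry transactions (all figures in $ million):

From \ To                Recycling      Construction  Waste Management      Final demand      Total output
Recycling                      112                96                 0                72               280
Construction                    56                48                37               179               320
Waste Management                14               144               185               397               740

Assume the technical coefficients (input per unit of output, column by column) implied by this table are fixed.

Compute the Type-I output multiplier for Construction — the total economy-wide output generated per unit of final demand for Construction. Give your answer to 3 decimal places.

m_2 = 2.970

Technical coefficients a_ij = z_ij / X_j:
  a_11 = 112/280 = 0.40, a_21 = 56/280 = 0.20, a_31 = 14/280 = 0.05
  a_12 = 96/320 = 0.30, a_22 = 48/320 = 0.15, a_32 = 144/320 = 0.45
  a_13 = 0/740 = 0.00, a_23 = 37/740 = 0.05, a_33 = 185/740 = 0.25
I − A =
  [   0.60    -0.30     0.00]
  [  -0.20     0.85    -0.05]
  [  -0.05    -0.45     0.75]
Cofactors of I−A, C_ij = (−1)^(i+j)·(minor ij) (rows/columns in the sector order above):
  C_11 = (0.85)(0.75) − (-0.05)(-0.45) = 0.6150
  C_12 = −[(-0.20)(0.75) − (-0.05)(-0.05)] = 0.1525
  C_13 = (-0.20)(-0.45) − (0.85)(-0.05) = 0.1325
  C_21 = −[(-0.30)(0.75) − (0.00)(-0.45)] = 0.2250
  C_22 = (0.60)(0.75) − (0.00)(-0.05) = 0.4500
  C_23 = −[(0.60)(-0.45) − (-0.30)(-0.05)] = 0.2850
  C_31 = (-0.30)(-0.05) − (0.00)(0.85) = 0.0150
  C_32 = −[(0.60)(-0.05) − (0.00)(-0.20)] = 0.0300
  C_33 = (0.60)(0.85) − (-0.30)(-0.20) = 0.4500
det(I−A) = Σ_j (I−A)_1j·C_1j = (0.60)(0.6150) + (-0.30)(0.1525) + (0.00)(0.1325) = 0.32325
adj(I−A) = Cᵀ =
  [ 0.6150   0.2250   0.0150]
  [ 0.1525   0.4500   0.0300]
  [ 0.1325   0.2850   0.4500]
(I − A)⁻¹ = adj(I−A) / det(I−A) ≈
  [   1.9026     0.6961     0.0464]
  [   0.4718     1.3921     0.0928]
  [   0.4099     0.8817     1.3921]
The output multiplier for sector j is the column-j sum of the Leontief inverse (I − A)⁻¹ = adj(I−A) / det(I−A).
Column 2 of adj(I−A): (0.2250, 0.4500, 0.2850); det(I−A) = 0.32325.
m_2 = (0.2250 + 0.4500 + 0.2850) / 0.32325 = 0.96 / 0.32325 ≈ 2.970.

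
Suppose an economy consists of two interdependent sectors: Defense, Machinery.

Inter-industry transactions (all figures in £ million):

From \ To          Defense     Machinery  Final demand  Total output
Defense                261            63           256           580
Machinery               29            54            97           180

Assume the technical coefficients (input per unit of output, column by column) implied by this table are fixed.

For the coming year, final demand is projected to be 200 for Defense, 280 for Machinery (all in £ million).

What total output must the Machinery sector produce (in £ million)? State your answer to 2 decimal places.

x_M = 446.26

Technical coefficients a_ij = z_ij / X_j:
  a_DD = 261/580 = 0.45, a_MD = 29/580 = 0.05
  a_DM = 63/180 = 0.35, a_MM = 54/180 = 0.30
I − A =
  [   0.55    -0.35]
  [  -0.05     0.70]
det(I−A) = (0.55)(0.70) − (-0.35)(-0.05) = 0.3675
adj(I−A) = [[0.70, 0.35], [0.05, 0.55]]
(I − A)⁻¹ = adj(I−A) / det(I−A) ≈
  [   1.9048     0.9524]
  [   0.1361     1.4966]
x = (I − A)⁻¹ d = adj(I−A)·d / det(I−A), with det(I−A) = 0.3675:
  x_D = (0.70·200 + 0.35·280) / 0.3675 = 238.00 / 0.3675 ≈ 647.62
  x_M = (0.05·200 + 0.55·280) / 0.3675 = 164.00 / 0.3675 ≈ 446.26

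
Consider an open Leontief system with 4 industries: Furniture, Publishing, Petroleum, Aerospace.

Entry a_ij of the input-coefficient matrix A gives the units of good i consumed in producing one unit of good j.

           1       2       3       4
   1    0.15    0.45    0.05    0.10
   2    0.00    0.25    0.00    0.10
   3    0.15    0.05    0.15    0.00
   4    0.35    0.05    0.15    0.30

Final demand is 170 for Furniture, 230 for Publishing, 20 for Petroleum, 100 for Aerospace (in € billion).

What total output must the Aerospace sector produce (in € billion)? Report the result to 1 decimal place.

I − A =
  [   0.85    -0.45    -0.05    -0.10]
  [   0.00     0.75     0.00    -0.10]
  [  -0.15    -0.05     0.85     0.00]
  [  -0.35    -0.05    -0.15     0.70]
Compute the cofactors C_ij = (−1)^(i+j)·(3×3 minor ij) of I−A; the adjugate is their transpose:
adj(I−A) = Cᵀ =
  [ 0.44125   0.27450   0.04400   0.10225]
  [ 0.03200   0.46850   0.01450   0.07150]
  [ 0.07975   0.07600   0.40000   0.02225]
  [ 0.24000   0.18700   0.10875   0.53625]
det(I−A) = Σ_j (I−A)_1j·C_1j = (0.85)(0.44125) + (-0.45)(0.03200) + (-0.05)(0.07975) + (-0.10)(0.24000) = 0.332675
(I − A)⁻¹ = adj(I−A) / det(I−A) ≈
  [   1.3264     0.8251     0.1323     0.3074]
  [   0.0962     1.4083     0.0436     0.2149]
  [   0.2397     0.2285     1.2024     0.0669]
  [   0.7214     0.5621     0.3269     1.6119]
x = (I − A)⁻¹ d = adj(I−A)·d / det(I−A), with det(I−A) = 0.332675:
  x_1 = (0.44125·170 + 0.27450·230 + 0.04400·20 + 0.10225·100) / 0.332675 = 149.2525 / 0.332675 ≈ 448.6
  x_2 = (0.03200·170 + 0.46850·230 + 0.01450·20 + 0.07150·100) / 0.332675 = 120.635 / 0.332675 ≈ 362.6
  x_3 = (0.07975·170 + 0.07600·230 + 0.40000·20 + 0.02225·100) / 0.332675 = 41.2625 / 0.332675 ≈ 124.0
  x_4 = (0.24000·170 + 0.18700·230 + 0.10875·20 + 0.53625·100) / 0.332675 = 139.61 / 0.332675 ≈ 419.7

x_4 = 419.7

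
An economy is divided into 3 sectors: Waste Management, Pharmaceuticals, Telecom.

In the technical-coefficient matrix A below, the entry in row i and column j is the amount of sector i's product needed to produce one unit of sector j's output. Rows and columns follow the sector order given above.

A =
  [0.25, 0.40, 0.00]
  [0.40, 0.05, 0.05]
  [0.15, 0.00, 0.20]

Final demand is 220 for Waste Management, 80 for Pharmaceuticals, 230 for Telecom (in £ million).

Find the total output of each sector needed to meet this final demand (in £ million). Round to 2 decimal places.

x_1 = 449.66, x_2 = 293.11, x_3 = 371.81

I − A =
  [   0.75    -0.40     0.00]
  [  -0.40     0.95    -0.05]
  [  -0.15     0.00     0.80]
Cofactors of I−A, C_ij = (−1)^(i+j)·(minor ij) (rows/columns in the sector order above):
  C_11 = (0.95)(0.80) − (-0.05)(0.00) = 0.7600
  C_12 = −[(-0.40)(0.80) − (-0.05)(-0.15)] = 0.3275
  C_13 = (-0.40)(0.00) − (0.95)(-0.15) = 0.1425
  C_21 = −[(-0.40)(0.80) − (0.00)(0.00)] = 0.3200
  C_22 = (0.75)(0.80) − (0.00)(-0.15) = 0.6000
  C_23 = −[(0.75)(0.00) − (-0.40)(-0.15)] = 0.0600
  C_31 = (-0.40)(-0.05) − (0.00)(0.95) = 0.0200
  C_32 = −[(0.75)(-0.05) − (0.00)(-0.40)] = 0.0375
  C_33 = (0.75)(0.95) − (-0.40)(-0.40) = 0.5525
det(I−A) = Σ_j (I−A)_1j·C_1j = (0.75)(0.7600) + (-0.40)(0.3275) + (0.00)(0.1425) = 0.4390
adj(I−A) = Cᵀ =
  [ 0.7600   0.3200   0.0200]
  [ 0.3275   0.6000   0.0375]
  [ 0.1425   0.0600   0.5525]
(I − A)⁻¹ = adj(I−A) / det(I−A) ≈
  [   1.7312     0.7289     0.0456]
  [   0.7460     1.3667     0.0854]
  [   0.3246     0.1367     1.2585]
x = (I − A)⁻¹ d = adj(I−A)·d / det(I−A), with det(I−A) = 0.4390:
  x_1 = (0.7600·220 + 0.3200·80 + 0.0200·230) / 0.4390 = 197.40 / 0.4390 ≈ 449.66
  x_2 = (0.3275·220 + 0.6000·80 + 0.0375·230) / 0.4390 = 128.675 / 0.4390 ≈ 293.11
  x_3 = (0.1425·220 + 0.0600·80 + 0.5525·230) / 0.4390 = 163.225 / 0.4390 ≈ 371.81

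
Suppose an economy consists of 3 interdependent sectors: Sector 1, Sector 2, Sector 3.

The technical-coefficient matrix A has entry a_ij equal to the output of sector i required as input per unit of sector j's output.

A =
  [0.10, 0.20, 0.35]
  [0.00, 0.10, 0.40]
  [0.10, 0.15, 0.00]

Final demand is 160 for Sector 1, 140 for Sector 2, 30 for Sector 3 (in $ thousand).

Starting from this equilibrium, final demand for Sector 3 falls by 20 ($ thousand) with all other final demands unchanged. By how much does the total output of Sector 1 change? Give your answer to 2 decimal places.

I − A =
  [   0.90    -0.20    -0.35]
  [   0.00     0.90    -0.40]
  [  -0.10    -0.15     1.00]
Cofactors of I−A, C_ij = (−1)^(i+j)·(minor ij) (rows/columns in the sector order above):
  C_11 = (0.90)(1.00) − (-0.40)(-0.15) = 0.8400
  C_12 = −[(0.00)(1.00) − (-0.40)(-0.10)] = 0.0400
  C_13 = (0.00)(-0.15) − (0.90)(-0.10) = 0.0900
  C_21 = −[(-0.20)(1.00) − (-0.35)(-0.15)] = 0.2525
  C_22 = (0.90)(1.00) − (-0.35)(-0.10) = 0.8650
  C_23 = −[(0.90)(-0.15) − (-0.20)(-0.10)] = 0.1550
  C_31 = (-0.20)(-0.40) − (-0.35)(0.90) = 0.3950
  C_32 = −[(0.90)(-0.40) − (-0.35)(0.00)] = 0.3600
  C_33 = (0.90)(0.90) − (-0.20)(0.00) = 0.8100
det(I−A) = Σ_j (I−A)_1j·C_1j = (0.90)(0.8400) + (-0.20)(0.0400) + (-0.35)(0.0900) = 0.7165
adj(I−A) = Cᵀ =
  [ 0.8400   0.2525   0.3950]
  [ 0.0400   0.8650   0.3600]
  [ 0.0900   0.1550   0.8100]
(I − A)⁻¹ = adj(I−A) / det(I−A) ≈
  [   1.1724     0.3524     0.5513]
  [   0.0558     1.2073     0.5024]
  [   0.1256     0.2163     1.1305]
Δx = (I − A)⁻¹ Δd with Δd having -20 in the Sector 3 component and 0 elsewhere.
So Δx_1 = L_13 · (-20), where L_13 = adj(I−A)_13 / det(I−A) = 0.3950 / 0.7165.
Δx_1 = 0.3950 × (-20) / 0.7165 = -7.90 / 0.7165 ≈ -11.03.

Δx_1 = -11.03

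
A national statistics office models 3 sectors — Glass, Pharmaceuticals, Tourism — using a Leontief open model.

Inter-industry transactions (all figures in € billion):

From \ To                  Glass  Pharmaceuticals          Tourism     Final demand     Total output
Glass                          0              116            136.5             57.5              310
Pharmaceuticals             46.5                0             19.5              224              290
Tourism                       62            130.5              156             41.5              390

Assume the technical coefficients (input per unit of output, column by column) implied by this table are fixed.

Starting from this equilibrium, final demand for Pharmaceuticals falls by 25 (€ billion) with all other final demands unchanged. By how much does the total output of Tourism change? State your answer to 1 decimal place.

Technical coefficients a_ij = z_ij / X_j:
  a_11 = 0/310 = 0.00, a_21 = 46.5/310 = 0.15, a_31 = 62/310 = 0.20
  a_12 = 116/290 = 0.40, a_22 = 0/290 = 0.00, a_32 = 130.5/290 = 0.45
  a_13 = 136.5/390 = 0.35, a_23 = 19.5/390 = 0.05, a_33 = 156/390 = 0.40
I − A =
  [   1.00    -0.40    -0.35]
  [  -0.15     1.00    -0.05]
  [  -0.20    -0.45     0.60]
Cofactors of I−A, C_ij = (−1)^(i+j)·(minor ij) (rows/columns in the sector order above):
  C_11 = (1.00)(0.60) − (-0.05)(-0.45) = 0.5775
  C_12 = −[(-0.15)(0.60) − (-0.05)(-0.20)] = 0.1000
  C_13 = (-0.15)(-0.45) − (1.00)(-0.20) = 0.2675
  C_21 = −[(-0.40)(0.60) − (-0.35)(-0.45)] = 0.3975
  C_22 = (1.00)(0.60) − (-0.35)(-0.20) = 0.5300
  C_23 = −[(1.00)(-0.45) − (-0.40)(-0.20)] = 0.5300
  C_31 = (-0.40)(-0.05) − (-0.35)(1.00) = 0.3700
  C_32 = −[(1.00)(-0.05) − (-0.35)(-0.15)] = 0.1025
  C_33 = (1.00)(1.00) − (-0.40)(-0.15) = 0.9400
det(I−A) = Σ_j (I−A)_1j·C_1j = (1.00)(0.5775) + (-0.40)(0.1000) + (-0.35)(0.2675) = 0.443875
adj(I−A) = Cᵀ =
  [ 0.5775   0.3975   0.3700]
  [ 0.1000   0.5300   0.1025]
  [ 0.2675   0.5300   0.9400]
(I − A)⁻¹ = adj(I−A) / det(I−A) ≈
  [   1.3010     0.8955     0.8336]
  [   0.2253     1.1940     0.2309]
  [   0.6026     1.1940     2.1177]
Δx = (I − A)⁻¹ Δd with Δd having -25 in the Pharmaceuticals component and 0 elsewhere.
So Δx_3 = L_32 · (-25), where L_32 = adj(I−A)_32 / det(I−A) = 0.5300 / 0.443875.
Δx_3 = 0.5300 × (-25) / 0.443875 = -13.25 / 0.443875 ≈ -29.9.

Δx_3 = -29.9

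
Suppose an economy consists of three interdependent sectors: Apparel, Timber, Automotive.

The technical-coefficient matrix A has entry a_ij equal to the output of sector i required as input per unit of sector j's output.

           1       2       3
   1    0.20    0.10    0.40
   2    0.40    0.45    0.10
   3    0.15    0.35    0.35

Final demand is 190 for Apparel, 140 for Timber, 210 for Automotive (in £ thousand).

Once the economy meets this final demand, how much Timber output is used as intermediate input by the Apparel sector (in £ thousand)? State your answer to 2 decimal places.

I − A =
  [   0.80    -0.10    -0.40]
  [  -0.40     0.55    -0.10]
  [  -0.15    -0.35     0.65]
Cofactors of I−A, C_ij = (−1)^(i+j)·(minor ij) (rows/columns in the sector order above):
  C_11 = (0.55)(0.65) − (-0.10)(-0.35) = 0.3225
  C_12 = −[(-0.40)(0.65) − (-0.10)(-0.15)] = 0.2750
  C_13 = (-0.40)(-0.35) − (0.55)(-0.15) = 0.2225
  C_21 = −[(-0.10)(0.65) − (-0.40)(-0.35)] = 0.2050
  C_22 = (0.80)(0.65) − (-0.40)(-0.15) = 0.4600
  C_23 = −[(0.80)(-0.35) − (-0.10)(-0.15)] = 0.2950
  C_31 = (-0.10)(-0.10) − (-0.40)(0.55) = 0.2300
  C_32 = −[(0.80)(-0.10) − (-0.40)(-0.40)] = 0.2400
  C_33 = (0.80)(0.55) − (-0.10)(-0.40) = 0.4000
det(I−A) = Σ_j (I−A)_1j·C_1j = (0.80)(0.3225) + (-0.10)(0.2750) + (-0.40)(0.2225) = 0.1415
adj(I−A) = Cᵀ =
  [ 0.3225   0.2050   0.2300]
  [ 0.2750   0.4600   0.2400]
  [ 0.2225   0.2950   0.4000]
(I − A)⁻¹ = adj(I−A) / det(I−A) ≈
  [   2.2792     1.4488     1.6254]
  [   1.9435     3.2509     1.6961]
  [   1.5724     2.0848     2.8269]
First solve x = (I − A)⁻¹ d = adj(I−A)·d / det(I−A); in particular x_1 = (0.3225·190 + 0.2050·140 + 0.2300·210) / 0.1415 = 138.275 / 0.1415 ≈ 977.2085.
Intermediate flow from 2 to 1: z_21 = a_21 · x_1 = 0.40 × 138.275 / 0.1415 = 55.31 / 0.1415 ≈ 390.88.

z_21 = 390.88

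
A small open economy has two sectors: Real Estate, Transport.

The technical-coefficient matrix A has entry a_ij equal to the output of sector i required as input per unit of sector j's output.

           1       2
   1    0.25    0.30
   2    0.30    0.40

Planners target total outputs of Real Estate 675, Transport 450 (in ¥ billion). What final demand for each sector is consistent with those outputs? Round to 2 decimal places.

I − A =
  [   0.75    -0.30]
  [  -0.30     0.60]
d = (I − A) x:
  d_1 = (+0.75)·675 + (-0.30)·450 = 371.25
  d_2 = (-0.30)·675 + (+0.60)·450 = 67.50

d_1 = 371.25, d_2 = 67.50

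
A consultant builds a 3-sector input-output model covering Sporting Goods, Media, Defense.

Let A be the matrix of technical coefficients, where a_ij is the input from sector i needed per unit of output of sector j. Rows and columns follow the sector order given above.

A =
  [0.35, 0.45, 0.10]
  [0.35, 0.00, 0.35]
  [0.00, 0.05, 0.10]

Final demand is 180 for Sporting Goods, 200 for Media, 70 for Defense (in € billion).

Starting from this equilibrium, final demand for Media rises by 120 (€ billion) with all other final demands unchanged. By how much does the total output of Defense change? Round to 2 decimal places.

Δx_3 = 9.07

I − A =
  [   0.65    -0.45    -0.10]
  [  -0.35     1.00    -0.35]
  [   0.00    -0.05     0.90]
Cofactors of I−A, C_ij = (−1)^(i+j)·(minor ij) (rows/columns in the sector order above):
  C_11 = (1.00)(0.90) − (-0.35)(-0.05) = 0.8825
  C_12 = −[(-0.35)(0.90) − (-0.35)(0.00)] = 0.3150
  C_13 = (-0.35)(-0.05) − (1.00)(0.00) = 0.0175
  C_21 = −[(-0.45)(0.90) − (-0.10)(-0.05)] = 0.4100
  C_22 = (0.65)(0.90) − (-0.10)(0.00) = 0.5850
  C_23 = −[(0.65)(-0.05) − (-0.45)(0.00)] = 0.0325
  C_31 = (-0.45)(-0.35) − (-0.10)(1.00) = 0.2575
  C_32 = −[(0.65)(-0.35) − (-0.10)(-0.35)] = 0.2625
  C_33 = (0.65)(1.00) − (-0.45)(-0.35) = 0.4925
det(I−A) = Σ_j (I−A)_1j·C_1j = (0.65)(0.8825) + (-0.45)(0.3150) + (-0.10)(0.0175) = 0.430125
adj(I−A) = Cᵀ =
  [ 0.8825   0.4100   0.2575]
  [ 0.3150   0.5850   0.2625]
  [ 0.0175   0.0325   0.4925]
(I − A)⁻¹ = adj(I−A) / det(I−A) ≈
  [   2.0517     0.9532     0.5987]
  [   0.7323     1.3601     0.6103]
  [   0.0407     0.0756     1.1450]
Δx = (I − A)⁻¹ Δd with Δd having +120 in the Media component and 0 elsewhere.
So Δx_3 = L_32 · (+120), where L_32 = adj(I−A)_32 / det(I−A) = 0.0325 / 0.430125.
Δx_3 = 0.0325 × (+120) / 0.430125 = 3.90 / 0.430125 ≈ 9.07.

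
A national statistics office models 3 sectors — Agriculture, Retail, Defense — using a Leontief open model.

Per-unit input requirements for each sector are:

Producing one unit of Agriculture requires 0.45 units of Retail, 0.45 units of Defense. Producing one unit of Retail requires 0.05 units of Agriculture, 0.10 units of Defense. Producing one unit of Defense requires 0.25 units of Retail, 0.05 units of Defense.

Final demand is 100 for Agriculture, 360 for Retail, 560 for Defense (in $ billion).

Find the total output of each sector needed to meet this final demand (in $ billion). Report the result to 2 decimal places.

I − A =
  [   1.00    -0.05     0.00]
  [  -0.45     1.00    -0.25]
  [  -0.45    -0.10     0.95]
Cofactors of I−A, C_ij = (−1)^(i+j)·(minor ij) (rows/columns in the sector order above):
  C_11 = (1.00)(0.95) − (-0.25)(-0.10) = 0.9250
  C_12 = −[(-0.45)(0.95) − (-0.25)(-0.45)] = 0.5400
  C_13 = (-0.45)(-0.10) − (1.00)(-0.45) = 0.4950
  C_21 = −[(-0.05)(0.95) − (0.00)(-0.10)] = 0.0475
  C_22 = (1.00)(0.95) − (0.00)(-0.45) = 0.9500
  C_23 = −[(1.00)(-0.10) − (-0.05)(-0.45)] = 0.1225
  C_31 = (-0.05)(-0.25) − (0.00)(1.00) = 0.0125
  C_32 = −[(1.00)(-0.25) − (0.00)(-0.45)] = 0.2500
  C_33 = (1.00)(1.00) − (-0.05)(-0.45) = 0.9775
det(I−A) = Σ_j (I−A)_1j·C_1j = (1.00)(0.9250) + (-0.05)(0.5400) + (0.00)(0.4950) = 0.8980
adj(I−A) = Cᵀ =
  [ 0.9250   0.0475   0.0125]
  [ 0.5400   0.9500   0.2500]
  [ 0.4950   0.1225   0.9775]
(I − A)⁻¹ = adj(I−A) / det(I−A) ≈
  [   1.0301     0.0529     0.0139]
  [   0.6013     1.0579     0.2784]
  [   0.5512     0.1364     1.0885]
x = (I − A)⁻¹ d = adj(I−A)·d / det(I−A), with det(I−A) = 0.8980:
  x_A = (0.9250·100 + 0.0475·360 + 0.0125·560) / 0.8980 = 116.60 / 0.8980 ≈ 129.84
  x_R = (0.5400·100 + 0.9500·360 + 0.2500·560) / 0.8980 = 536.00 / 0.8980 ≈ 596.88
  x_D = (0.4950·100 + 0.1225·360 + 0.9775·560) / 0.8980 = 641.00 / 0.8980 ≈ 713.81

x_A = 129.84, x_R = 596.88, x_D = 713.81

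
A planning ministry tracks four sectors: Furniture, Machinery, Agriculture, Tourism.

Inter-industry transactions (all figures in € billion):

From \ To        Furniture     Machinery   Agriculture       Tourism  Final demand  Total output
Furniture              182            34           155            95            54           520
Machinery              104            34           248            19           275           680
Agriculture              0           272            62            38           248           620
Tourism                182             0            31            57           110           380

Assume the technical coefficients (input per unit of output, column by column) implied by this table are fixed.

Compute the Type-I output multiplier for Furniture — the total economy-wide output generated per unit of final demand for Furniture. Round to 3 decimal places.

Technical coefficients a_ij = z_ij / X_j:
  a_11 = 182/520 = 0.35, a_21 = 104/520 = 0.20, a_31 = 0/520 = 0.00, a_41 = 182/520 = 0.35
  a_12 = 34/680 = 0.05, a_22 = 34/680 = 0.05, a_32 = 272/680 = 0.40, a_42 = 0/680 = 0.00
  a_13 = 155/620 = 0.25, a_23 = 248/620 = 0.40, a_33 = 62/620 = 0.10, a_43 = 31/620 = 0.05
  a_14 = 95/380 = 0.25, a_24 = 19/380 = 0.05, a_34 = 38/380 = 0.10, a_44 = 57/380 = 0.15
I − A =
  [   0.65    -0.05    -0.25    -0.25]
  [  -0.20     0.95    -0.40    -0.05]
  [   0.00    -0.40     0.90    -0.10]
  [  -0.35     0.00    -0.05     0.85]
Compute the cofactors C_ij = (−1)^(i+j)·(3×3 minor ij) of I−A; the adjugate is their transpose:
adj(I−A) = Cᵀ =
  [ 0.585000   0.128000   0.230875   0.206750]
  [ 0.181750   0.406500   0.237000   0.105250]
  [ 0.108250   0.187750   0.432375   0.093750]
  [ 0.247250   0.063750   0.120500   0.422750]
det(I−A) = Σ_j (I−A)_1j·C_1j = (0.65)(0.585000) + (-0.05)(0.181750) + (-0.25)(0.108250) + (-0.25)(0.247250) = 0.2822875
(I − A)⁻¹ = adj(I−A) / det(I−A) ≈
  [   2.0724     0.4534     0.8179     0.7324]
  [   0.6438     1.4400     0.8396     0.3728]
  [   0.3835     0.6651     1.5317     0.3321]
  [   0.8759     0.2258     0.4269     1.4976]
The output multiplier for sector j is the column-j sum of the Leontief inverse (I − A)⁻¹ = adj(I−A) / det(I−A).
Column 1 of adj(I−A): (0.585000, 0.181750, 0.108250, 0.247250); det(I−A) = 0.2822875.
m_1 = (0.585000 + 0.181750 + 0.108250 + 0.247250) / 0.2822875 = 1.12225 / 0.2822875 ≈ 3.976.

m_1 = 3.976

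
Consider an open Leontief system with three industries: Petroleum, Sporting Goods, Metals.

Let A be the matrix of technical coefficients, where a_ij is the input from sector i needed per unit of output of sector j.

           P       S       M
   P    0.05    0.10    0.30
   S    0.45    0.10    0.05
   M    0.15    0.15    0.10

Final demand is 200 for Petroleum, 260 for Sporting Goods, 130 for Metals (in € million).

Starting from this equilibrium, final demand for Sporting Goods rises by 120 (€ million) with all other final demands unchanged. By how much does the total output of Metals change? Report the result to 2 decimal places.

Δx_M = 28.62

I − A =
  [   0.95    -0.10    -0.30]
  [  -0.45     0.90    -0.05]
  [  -0.15    -0.15     0.90]
Cofactors of I−A, C_ij = (−1)^(i+j)·(minor ij) (rows/columns in the sector order above):
  C_11 = (0.90)(0.90) − (-0.05)(-0.15) = 0.8025
  C_12 = −[(-0.45)(0.90) − (-0.05)(-0.15)] = 0.4125
  C_13 = (-0.45)(-0.15) − (0.90)(-0.15) = 0.2025
  C_21 = −[(-0.10)(0.90) − (-0.30)(-0.15)] = 0.1350
  C_22 = (0.95)(0.90) − (-0.30)(-0.15) = 0.8100
  C_23 = −[(0.95)(-0.15) − (-0.10)(-0.15)] = 0.1575
  C_31 = (-0.10)(-0.05) − (-0.30)(0.90) = 0.2750
  C_32 = −[(0.95)(-0.05) − (-0.30)(-0.45)] = 0.1825
  C_33 = (0.95)(0.90) − (-0.10)(-0.45) = 0.8100
det(I−A) = Σ_j (I−A)_1j·C_1j = (0.95)(0.8025) + (-0.10)(0.4125) + (-0.30)(0.2025) = 0.660375
adj(I−A) = Cᵀ =
  [ 0.8025   0.1350   0.2750]
  [ 0.4125   0.8100   0.1825]
  [ 0.2025   0.1575   0.8100]
(I − A)⁻¹ = adj(I−A) / det(I−A) ≈
  [   1.2152     0.2044     0.4164]
  [   0.6246     1.2266     0.2764]
  [   0.3066     0.2385     1.2266]
Δx = (I − A)⁻¹ Δd with Δd having +120 in the Sporting Goods component and 0 elsewhere.
So Δx_M = L_MS · (+120), where L_MS = adj(I−A)_MS / det(I−A) = 0.1575 / 0.660375.
Δx_M = 0.1575 × (+120) / 0.660375 = 18.90 / 0.660375 ≈ 28.62.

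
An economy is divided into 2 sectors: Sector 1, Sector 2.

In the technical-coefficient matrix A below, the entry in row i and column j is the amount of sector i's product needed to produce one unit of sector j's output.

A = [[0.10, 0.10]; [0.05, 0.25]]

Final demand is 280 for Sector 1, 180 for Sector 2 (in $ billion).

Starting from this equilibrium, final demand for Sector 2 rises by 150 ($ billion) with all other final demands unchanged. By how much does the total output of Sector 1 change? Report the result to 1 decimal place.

Δx_1 = 22.4

I − A =
  [   0.90    -0.10]
  [  -0.05     0.75]
det(I−A) = (0.90)(0.75) − (-0.10)(-0.05) = 0.6700
adj(I−A) = [[0.75, 0.10], [0.05, 0.90]]
(I − A)⁻¹ = adj(I−A) / det(I−A) ≈
  [   1.1194     0.1493]
  [   0.0746     1.3433]
Δx = (I − A)⁻¹ Δd with Δd having +150 in the Sector 2 component and 0 elsewhere.
So Δx_1 = L_12 · (+150), where L_12 = adj(I−A)_12 / det(I−A) = 0.10 / 0.6700.
Δx_1 = 0.10 × (+150) / 0.6700 = 15.00 / 0.6700 ≈ 22.4.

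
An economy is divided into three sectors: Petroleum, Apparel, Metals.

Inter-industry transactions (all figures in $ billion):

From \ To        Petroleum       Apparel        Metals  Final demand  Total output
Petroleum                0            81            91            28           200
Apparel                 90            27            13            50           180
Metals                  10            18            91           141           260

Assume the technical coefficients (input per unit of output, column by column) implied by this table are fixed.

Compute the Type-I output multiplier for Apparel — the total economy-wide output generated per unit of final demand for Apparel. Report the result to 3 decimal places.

Technical coefficients a_ij = z_ij / X_j:
  a_11 = 0/200 = 0.00, a_21 = 90/200 = 0.45, a_31 = 10/200 = 0.05
  a_12 = 81/180 = 0.45, a_22 = 27/180 = 0.15, a_32 = 18/180 = 0.10
  a_13 = 91/260 = 0.35, a_23 = 13/260 = 0.05, a_33 = 91/260 = 0.35
I − A =
  [   1.00    -0.45    -0.35]
  [  -0.45     0.85    -0.05]
  [  -0.05    -0.10     0.65]
Cofactors of I−A, C_ij = (−1)^(i+j)·(minor ij) (rows/columns in the sector order above):
  C_11 = (0.85)(0.65) − (-0.05)(-0.10) = 0.5475
  C_12 = −[(-0.45)(0.65) − (-0.05)(-0.05)] = 0.2950
  C_13 = (-0.45)(-0.10) − (0.85)(-0.05) = 0.0875
  C_21 = −[(-0.45)(0.65) − (-0.35)(-0.10)] = 0.3275
  C_22 = (1.00)(0.65) − (-0.35)(-0.05) = 0.6325
  C_23 = −[(1.00)(-0.10) − (-0.45)(-0.05)] = 0.1225
  C_31 = (-0.45)(-0.05) − (-0.35)(0.85) = 0.3200
  C_32 = −[(1.00)(-0.05) − (-0.35)(-0.45)] = 0.2075
  C_33 = (1.00)(0.85) − (-0.45)(-0.45) = 0.6475
det(I−A) = Σ_j (I−A)_1j·C_1j = (1.00)(0.5475) + (-0.45)(0.2950) + (-0.35)(0.0875) = 0.384125
adj(I−A) = Cᵀ =
  [ 0.5475   0.3275   0.3200]
  [ 0.2950   0.6325   0.2075]
  [ 0.0875   0.1225   0.6475]
(I − A)⁻¹ = adj(I−A) / det(I−A) ≈
  [   1.4253     0.8526     0.8331]
  [   0.7680     1.6466     0.5402]
  [   0.2278     0.3189     1.6856]
The output multiplier for sector j is the column-j sum of the Leontief inverse (I − A)⁻¹ = adj(I−A) / det(I−A).
Column 2 of adj(I−A): (0.3275, 0.6325, 0.1225); det(I−A) = 0.384125.
m_2 = (0.3275 + 0.6325 + 0.1225) / 0.384125 = 1.0825 / 0.384125 ≈ 2.818.

m_2 = 2.818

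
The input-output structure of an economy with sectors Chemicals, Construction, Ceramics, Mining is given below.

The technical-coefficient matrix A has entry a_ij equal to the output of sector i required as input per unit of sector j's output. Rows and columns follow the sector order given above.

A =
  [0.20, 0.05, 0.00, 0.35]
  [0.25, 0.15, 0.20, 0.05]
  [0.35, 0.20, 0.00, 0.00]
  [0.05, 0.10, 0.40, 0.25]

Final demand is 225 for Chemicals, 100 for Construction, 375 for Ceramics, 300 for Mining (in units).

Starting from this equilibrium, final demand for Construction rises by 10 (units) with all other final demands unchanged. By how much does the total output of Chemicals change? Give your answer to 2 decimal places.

Δx_1 = 2.56

I − A =
  [   0.80    -0.05     0.00    -0.35]
  [  -0.25     0.85    -0.20    -0.05]
  [  -0.35    -0.20     1.00     0.00]
  [  -0.05    -0.10    -0.40     0.75]
Compute the cofactors C_ij = (−1)^(i+j)·(3×3 minor ij) of I−A; the adjugate is their transpose:
adj(I−A) = Cᵀ =
  [ 0.598500   0.100500   0.134500   0.286000]
  [ 0.249500   0.533500   0.167500   0.152000]
  [ 0.259375   0.141875   0.472875   0.130500]
  [ 0.211500   0.153500   0.283500   0.632000]
det(I−A) = Σ_j (I−A)_1j·C_1j = (0.80)(0.598500) + (-0.05)(0.249500) + (0.00)(0.259375) + (-0.35)(0.211500) = 0.3923
(I − A)⁻¹ = adj(I−A) / det(I−A) ≈
  [   1.5256     0.2562     0.3428     0.7290]
  [   0.6360     1.3599     0.4270     0.3875]
  [   0.6612     0.3616     1.2054     0.3327]
  [   0.5391     0.3913     0.7227     1.6110]
Δx = (I − A)⁻¹ Δd with Δd having +10 in the Construction component and 0 elsewhere.
So Δx_1 = L_12 · (+10), where L_12 = adj(I−A)_12 / det(I−A) = 0.100500 / 0.3923.
Δx_1 = 0.100500 × (+10) / 0.3923 = 1.005 / 0.3923 ≈ 2.56.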